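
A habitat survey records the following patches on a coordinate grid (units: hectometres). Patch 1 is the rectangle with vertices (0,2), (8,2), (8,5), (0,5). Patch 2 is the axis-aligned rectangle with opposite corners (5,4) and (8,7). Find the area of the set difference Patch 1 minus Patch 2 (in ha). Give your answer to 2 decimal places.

21.00

|Patch 1∩Patch 2|: x∈[5,8], y∈[4,5] → 3·1 = 3.
|Patch 1| = 24.
|Patch 1 ∖ Patch 2| = |Patch 1| − |Patch 1∩Patch 2| = 24 − 3 = 21.00.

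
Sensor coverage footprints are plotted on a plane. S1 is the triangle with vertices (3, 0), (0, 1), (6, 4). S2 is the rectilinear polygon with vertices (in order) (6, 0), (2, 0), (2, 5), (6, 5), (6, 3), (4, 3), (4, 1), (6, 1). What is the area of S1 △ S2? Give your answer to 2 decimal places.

13.92

|S1| = 7.5, |S2| = 16, |S1∩S2| = 4.7917.
|S1 △ S2| = |S1| + |S2| − 2·|S1∩S2| = 7.5 + 16 − 9.5833 = 13.92.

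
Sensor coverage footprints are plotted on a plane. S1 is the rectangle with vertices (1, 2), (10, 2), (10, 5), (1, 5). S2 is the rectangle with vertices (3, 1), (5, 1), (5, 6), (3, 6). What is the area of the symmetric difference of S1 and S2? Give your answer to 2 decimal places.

|S1∩S2|: x∈[3,5], y∈[2,5] → 2·3 = 6.
|S1 △ S2| = |S1| + |S2| − 2·|S1∩S2| = 27 + 10 − 12 = 25.00.

25.00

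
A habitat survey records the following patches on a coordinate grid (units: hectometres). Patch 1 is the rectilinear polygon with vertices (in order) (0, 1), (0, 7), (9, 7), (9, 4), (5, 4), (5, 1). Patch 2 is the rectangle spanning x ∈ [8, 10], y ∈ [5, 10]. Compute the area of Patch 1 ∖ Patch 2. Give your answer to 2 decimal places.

|Patch 1| = 42, |Patch 1∩Patch 2| = 2.
|Patch 1 ∖ Patch 2| = |Patch 1| − |Patch 1∩Patch 2| = 42 − 2 = 40.00.

40.00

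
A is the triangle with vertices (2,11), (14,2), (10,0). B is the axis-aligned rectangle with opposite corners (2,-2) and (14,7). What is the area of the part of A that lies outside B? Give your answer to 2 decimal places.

|A| = 30, |A∩B| = 25.1515.
|A ∖ B| = |A| − |A∩B| = 30 − 25.1515 = 4.85.

4.85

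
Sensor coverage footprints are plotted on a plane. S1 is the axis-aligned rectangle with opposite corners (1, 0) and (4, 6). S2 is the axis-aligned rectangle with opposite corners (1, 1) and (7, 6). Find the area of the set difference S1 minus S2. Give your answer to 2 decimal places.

|S1∩S2|: x∈[1,4], y∈[1,6] → 3·5 = 15.
|S1| = 18.
|S1 ∖ S2| = |S1| − |S1∩S2| = 18 − 15 = 3.00.

3.00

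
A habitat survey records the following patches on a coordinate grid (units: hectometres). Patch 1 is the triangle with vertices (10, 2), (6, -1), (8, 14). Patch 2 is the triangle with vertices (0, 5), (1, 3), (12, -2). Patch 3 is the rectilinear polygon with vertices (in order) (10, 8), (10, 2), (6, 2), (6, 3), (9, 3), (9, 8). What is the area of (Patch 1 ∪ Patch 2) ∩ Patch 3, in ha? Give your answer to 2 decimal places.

The region (Patch 1 ∪ Patch 2) ∩ Patch 3 is the polygon with vertices (6.533,3), (9,3), (9,8), (10,2), (6.4,2).
By the shoelace formula its area is 5.53.

5.53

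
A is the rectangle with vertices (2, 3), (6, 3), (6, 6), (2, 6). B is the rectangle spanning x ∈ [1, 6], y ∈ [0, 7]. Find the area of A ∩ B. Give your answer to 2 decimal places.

12.00

|A∩B|: x∈[2,6], y∈[3,6] → 4·3 = 12.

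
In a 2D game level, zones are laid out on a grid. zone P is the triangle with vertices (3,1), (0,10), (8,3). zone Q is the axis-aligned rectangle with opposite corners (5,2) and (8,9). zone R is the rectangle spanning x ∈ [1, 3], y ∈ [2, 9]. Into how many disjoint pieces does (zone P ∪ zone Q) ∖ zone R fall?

2

(zone P ∪ zone Q) ∖ zone R splits into 2 disjoint pieces (area 1.0714, area 31.4167).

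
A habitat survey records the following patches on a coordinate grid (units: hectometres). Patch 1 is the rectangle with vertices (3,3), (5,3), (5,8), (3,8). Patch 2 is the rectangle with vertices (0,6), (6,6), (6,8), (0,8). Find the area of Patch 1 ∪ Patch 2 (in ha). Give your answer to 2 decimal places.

18.00

By inclusion–exclusion:
Individual areas: |Patch 1| = 10, |Patch 2| = 12.
|Patch 1∩Patch 2|: x∈[3,5], y∈[6,8] → 2·2 = 4.
|Patch 1 ∪ Patch 2| = 22 − 4 = 18.00.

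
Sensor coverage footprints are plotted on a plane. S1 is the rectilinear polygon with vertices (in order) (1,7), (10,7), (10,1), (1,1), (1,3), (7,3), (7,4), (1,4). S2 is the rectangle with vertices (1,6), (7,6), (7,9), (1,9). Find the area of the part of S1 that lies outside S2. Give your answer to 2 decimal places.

|S1| = 48, |S1∩S2| = 6.
|S1 ∖ S2| = |S1| − |S1∩S2| = 48 − 6 = 42.00.

42.00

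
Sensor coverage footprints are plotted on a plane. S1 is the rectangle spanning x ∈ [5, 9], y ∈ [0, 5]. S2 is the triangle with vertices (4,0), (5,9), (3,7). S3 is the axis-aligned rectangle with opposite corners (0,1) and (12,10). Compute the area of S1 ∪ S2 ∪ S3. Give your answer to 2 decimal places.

By inclusion–exclusion:
Individual areas: |S1| = 20, |S2| = 8, |S3| = 108.
|S1∩S2| = 0.
|S1∩S3|: x∈[5,9], y∈[1,5] → 4·4 = 16.
|S2∩S3| = 7.873.
|S1∩S2∩S3| = 0.
|S1 ∪ S2 ∪ S3| = 136 − 23.873 + 0 = 112.13.

112.13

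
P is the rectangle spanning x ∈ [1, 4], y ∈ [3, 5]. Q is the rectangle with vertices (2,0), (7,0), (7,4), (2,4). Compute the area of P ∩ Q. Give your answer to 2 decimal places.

2.00

|P∩Q|: x∈[2,4], y∈[3,4] → 2·1 = 2.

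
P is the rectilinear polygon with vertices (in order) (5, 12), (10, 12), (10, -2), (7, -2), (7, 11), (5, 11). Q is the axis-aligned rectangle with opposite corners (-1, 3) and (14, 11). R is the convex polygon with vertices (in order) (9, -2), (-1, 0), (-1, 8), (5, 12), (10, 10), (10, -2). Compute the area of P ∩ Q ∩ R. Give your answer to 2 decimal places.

22.75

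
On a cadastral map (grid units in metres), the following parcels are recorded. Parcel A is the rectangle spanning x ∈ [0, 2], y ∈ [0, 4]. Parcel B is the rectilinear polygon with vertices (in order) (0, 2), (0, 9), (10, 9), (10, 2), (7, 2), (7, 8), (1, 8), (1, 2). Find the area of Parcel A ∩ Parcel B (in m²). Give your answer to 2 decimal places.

The intersection is the polygon with vertices (1,4), (1,2), (0,2), (0,4).
By the shoelace formula its area is 2.00.

2.00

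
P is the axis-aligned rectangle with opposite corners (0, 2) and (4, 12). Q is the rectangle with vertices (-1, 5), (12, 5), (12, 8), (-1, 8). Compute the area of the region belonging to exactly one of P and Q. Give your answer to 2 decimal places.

55.00

|P∩Q|: x∈[0,4], y∈[5,8] → 4·3 = 12.
|P △ Q| = |P| + |Q| − 2·|P∩Q| = 40 + 39 − 24 = 55.00.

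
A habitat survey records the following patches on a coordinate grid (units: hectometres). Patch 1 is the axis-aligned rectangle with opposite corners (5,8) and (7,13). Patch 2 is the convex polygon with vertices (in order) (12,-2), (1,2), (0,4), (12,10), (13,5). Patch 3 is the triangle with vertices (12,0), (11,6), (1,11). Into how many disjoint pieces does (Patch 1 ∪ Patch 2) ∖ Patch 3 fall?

2

(Patch 1 ∪ Patch 2) ∖ Patch 3 splits into 2 disjoint pieces (area 9, area 66.5417).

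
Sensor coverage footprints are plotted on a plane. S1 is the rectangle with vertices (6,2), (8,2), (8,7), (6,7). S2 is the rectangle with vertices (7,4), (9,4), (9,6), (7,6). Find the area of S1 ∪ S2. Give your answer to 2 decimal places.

12.00

By inclusion–exclusion:
Individual areas: |S1| = 10, |S2| = 4.
|S1∩S2|: x∈[7,8], y∈[4,6] → 1·2 = 2.
|S1 ∪ S2| = 14 − 2 = 12.00.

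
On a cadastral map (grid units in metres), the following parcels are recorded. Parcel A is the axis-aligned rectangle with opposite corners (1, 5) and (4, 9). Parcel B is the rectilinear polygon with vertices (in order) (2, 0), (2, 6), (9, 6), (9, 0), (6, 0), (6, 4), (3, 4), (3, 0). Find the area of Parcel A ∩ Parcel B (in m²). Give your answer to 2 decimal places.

The intersection is the polygon with vertices (4,5), (2,5), (2,6), (4,6).
By the shoelace formula its area is 2.00.

2.00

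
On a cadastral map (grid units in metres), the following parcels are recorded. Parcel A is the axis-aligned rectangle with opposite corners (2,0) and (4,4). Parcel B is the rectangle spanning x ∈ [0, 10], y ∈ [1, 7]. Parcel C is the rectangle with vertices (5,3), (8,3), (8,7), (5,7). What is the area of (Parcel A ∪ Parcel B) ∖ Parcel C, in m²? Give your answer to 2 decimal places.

|Parcel A ∪ Parcel B| = 62.
|(Parcel A ∪ Parcel B) ∩ Parcel C| = 12.
|(Parcel A ∪ Parcel B) ∖ Parcel C| = 62 − 12 = 50.00.

50.00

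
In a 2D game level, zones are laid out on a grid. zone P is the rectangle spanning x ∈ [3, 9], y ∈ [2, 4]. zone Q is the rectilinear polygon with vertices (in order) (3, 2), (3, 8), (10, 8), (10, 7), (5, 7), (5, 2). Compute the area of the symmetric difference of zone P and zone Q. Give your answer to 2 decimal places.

|zone P| = 12, |zone Q| = 17, |zone P∩zone Q| = 4.
|zone P △ zone Q| = |zone P| + |zone Q| − 2·|zone P∩zone Q| = 12 + 17 − 8 = 21.00.

21.00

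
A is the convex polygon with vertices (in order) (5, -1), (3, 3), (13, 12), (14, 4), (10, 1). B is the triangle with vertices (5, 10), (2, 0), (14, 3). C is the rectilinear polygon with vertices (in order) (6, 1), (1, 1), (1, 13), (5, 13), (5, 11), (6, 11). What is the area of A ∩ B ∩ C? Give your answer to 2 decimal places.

9.05

The intersection is the polygon with vertices (6,5.7), (6,1), (4,1), (3,3).
By the shoelace formula its area is 9.05.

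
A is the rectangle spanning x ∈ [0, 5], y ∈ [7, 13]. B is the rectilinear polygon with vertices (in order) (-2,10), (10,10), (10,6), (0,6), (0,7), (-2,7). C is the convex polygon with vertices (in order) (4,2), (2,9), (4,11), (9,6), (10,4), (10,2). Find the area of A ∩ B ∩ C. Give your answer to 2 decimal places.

7.93

The intersection is the polygon with vertices (2.571,7), (2,9), (3,10), (5,10), (5,7).
By the shoelace formula its area is 7.93.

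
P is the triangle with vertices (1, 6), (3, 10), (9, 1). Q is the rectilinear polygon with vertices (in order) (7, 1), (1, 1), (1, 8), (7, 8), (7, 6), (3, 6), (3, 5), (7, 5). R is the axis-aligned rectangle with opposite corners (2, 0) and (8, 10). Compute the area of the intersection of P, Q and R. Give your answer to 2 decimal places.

12.60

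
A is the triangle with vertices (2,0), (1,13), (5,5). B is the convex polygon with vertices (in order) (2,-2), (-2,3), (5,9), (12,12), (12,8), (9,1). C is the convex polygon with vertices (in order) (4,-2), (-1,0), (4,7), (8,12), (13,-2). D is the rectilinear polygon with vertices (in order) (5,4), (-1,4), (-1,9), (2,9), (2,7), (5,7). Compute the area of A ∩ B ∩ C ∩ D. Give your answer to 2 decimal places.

4.91

The intersection is the polygon with vertices (4.4,4), (1.857,4), (4,7), (5,5).
By the shoelace formula its area is 4.91.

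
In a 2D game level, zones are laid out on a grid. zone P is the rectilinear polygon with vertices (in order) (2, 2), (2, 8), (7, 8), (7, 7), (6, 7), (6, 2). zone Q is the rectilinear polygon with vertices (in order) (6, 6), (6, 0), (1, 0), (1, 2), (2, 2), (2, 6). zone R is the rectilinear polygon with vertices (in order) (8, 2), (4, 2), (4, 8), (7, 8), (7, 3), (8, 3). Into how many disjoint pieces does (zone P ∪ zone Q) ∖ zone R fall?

(zone P ∪ zone Q) ∖ zone R is a single connected region.

1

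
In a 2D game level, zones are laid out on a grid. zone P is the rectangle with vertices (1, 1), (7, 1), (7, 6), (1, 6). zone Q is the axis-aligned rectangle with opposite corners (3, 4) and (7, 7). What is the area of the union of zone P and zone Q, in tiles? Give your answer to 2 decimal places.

34.00

By inclusion–exclusion:
Individual areas: |zone P| = 30, |zone Q| = 12.
|zone P∩zone Q|: x∈[3,7], y∈[4,6] → 4·2 = 8.
|zone P ∪ zone Q| = 42 − 8 = 34.00.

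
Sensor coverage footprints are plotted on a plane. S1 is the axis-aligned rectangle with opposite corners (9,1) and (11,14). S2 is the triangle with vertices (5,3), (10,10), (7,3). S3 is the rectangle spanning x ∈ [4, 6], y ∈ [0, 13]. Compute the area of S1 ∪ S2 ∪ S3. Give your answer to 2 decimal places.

By inclusion–exclusion:
Individual areas: |S1| = 26, |S2| = 7, |S3| = 26.
|S1∩S2| = 0.4667.
|S1∩S3| = 0 (no overlap).
|S2∩S3| = 0.7.
|S1∩S2∩S3| = 0.
|S1 ∪ S2 ∪ S3| = 59 − 1.1667 + 0 = 57.83.

57.83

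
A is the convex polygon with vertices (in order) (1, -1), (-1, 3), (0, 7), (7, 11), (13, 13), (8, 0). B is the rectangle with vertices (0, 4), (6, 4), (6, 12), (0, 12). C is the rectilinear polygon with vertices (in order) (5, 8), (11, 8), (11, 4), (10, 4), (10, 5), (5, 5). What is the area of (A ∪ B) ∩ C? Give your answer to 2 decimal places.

16.49

The region (A ∪ B) ∩ C is the polygon with vertices (9.923,5), (5,5), (5,8), (11,8), (11,7.8).
By the shoelace formula its area is 16.49.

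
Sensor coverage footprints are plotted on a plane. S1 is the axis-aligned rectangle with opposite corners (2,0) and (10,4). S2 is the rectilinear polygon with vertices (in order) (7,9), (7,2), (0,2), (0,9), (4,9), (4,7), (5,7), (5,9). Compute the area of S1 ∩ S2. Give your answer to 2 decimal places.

The intersection is the polygon with vertices (2,4), (7,4), (7,2), (2,2).
By the shoelace formula its area is 10.00.

10.00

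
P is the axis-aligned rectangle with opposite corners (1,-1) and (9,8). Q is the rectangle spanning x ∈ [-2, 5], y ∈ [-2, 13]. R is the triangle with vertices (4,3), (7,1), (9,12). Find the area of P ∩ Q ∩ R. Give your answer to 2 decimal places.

The intersection is the polygon with vertices (5,2.333), (4,3), (5,4.8).
By the shoelace formula its area is 1.23.

1.23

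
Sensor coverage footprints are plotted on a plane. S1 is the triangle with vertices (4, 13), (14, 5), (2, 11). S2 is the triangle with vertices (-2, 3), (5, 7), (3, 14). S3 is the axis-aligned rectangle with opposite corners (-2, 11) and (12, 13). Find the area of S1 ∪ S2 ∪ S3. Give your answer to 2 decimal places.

By inclusion–exclusion:
Individual areas: |S1| = 18, |S2| = 28.5, |S3| = 28.
|S1∩S2| = 2.3472.
|S1∩S3| = 4.5.
|S2∩S3| = 2.961.
|S1∩S2∩S3| = 1.3413.
|S1 ∪ S2 ∪ S3| = 74.5 − 9.8083 + 1.3413 = 66.03.

66.03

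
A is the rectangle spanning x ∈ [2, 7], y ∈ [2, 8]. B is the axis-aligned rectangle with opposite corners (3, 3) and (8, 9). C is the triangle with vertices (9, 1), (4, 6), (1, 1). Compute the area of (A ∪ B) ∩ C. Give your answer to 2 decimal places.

12.17

The region (A ∪ B) ∩ C is the polygon with vertices (2,2), (2,2.667), (4,6), (7,3), (7,2).
By the shoelace formula its area is 12.17.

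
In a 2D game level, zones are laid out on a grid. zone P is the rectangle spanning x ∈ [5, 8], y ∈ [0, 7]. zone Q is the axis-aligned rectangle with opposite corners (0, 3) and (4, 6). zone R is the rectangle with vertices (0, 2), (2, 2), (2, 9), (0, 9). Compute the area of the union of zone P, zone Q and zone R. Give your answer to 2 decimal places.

By inclusion–exclusion:
Individual areas: |zone P| = 21, |zone Q| = 12, |zone R| = 14.
|zone P∩zone Q| = 0 (no overlap).
|zone P∩zone R| = 0 (no overlap).
|zone Q∩zone R|: x∈[0,2], y∈[3,6] → 2·3 = 6.
|zone P∩zone Q∩zone R| = 0.
|zone P ∪ zone Q ∪ zone R| = 47 − 6 + 0 = 41.00.

41.00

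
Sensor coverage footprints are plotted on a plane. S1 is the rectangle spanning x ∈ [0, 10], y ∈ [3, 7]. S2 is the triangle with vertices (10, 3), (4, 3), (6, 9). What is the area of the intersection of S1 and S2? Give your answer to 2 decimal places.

16.00

The intersection is the polygon with vertices (7.333,7), (10,3), (4,3), (5.333,7).
By the shoelace formula its area is 16.00.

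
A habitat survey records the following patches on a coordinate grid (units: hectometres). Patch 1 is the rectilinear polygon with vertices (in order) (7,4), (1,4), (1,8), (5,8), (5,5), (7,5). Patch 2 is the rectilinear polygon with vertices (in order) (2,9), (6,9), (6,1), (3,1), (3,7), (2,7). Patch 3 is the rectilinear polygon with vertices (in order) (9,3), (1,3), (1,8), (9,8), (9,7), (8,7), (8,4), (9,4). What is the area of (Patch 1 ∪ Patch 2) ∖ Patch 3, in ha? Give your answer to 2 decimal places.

10.00

|Patch 1 ∪ Patch 2| = 34.
|(Patch 1 ∪ Patch 2) ∩ Patch 3| = 24.
|(Patch 1 ∪ Patch 2) ∖ Patch 3| = 34 − 24 = 10.00.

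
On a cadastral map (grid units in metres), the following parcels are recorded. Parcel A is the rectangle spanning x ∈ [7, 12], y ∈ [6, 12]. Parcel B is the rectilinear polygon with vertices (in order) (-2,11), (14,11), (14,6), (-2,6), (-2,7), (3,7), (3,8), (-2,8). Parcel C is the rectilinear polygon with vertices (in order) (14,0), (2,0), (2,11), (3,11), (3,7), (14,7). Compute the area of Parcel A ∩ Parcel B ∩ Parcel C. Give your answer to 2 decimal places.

The intersection is the polygon with vertices (7,6), (7,7), (12,7), (12,6).
By the shoelace formula its area is 5.00.

5.00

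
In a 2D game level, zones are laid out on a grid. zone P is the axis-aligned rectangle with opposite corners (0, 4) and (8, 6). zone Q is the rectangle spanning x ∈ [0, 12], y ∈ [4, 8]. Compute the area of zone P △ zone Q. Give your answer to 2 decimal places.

|zone P∩zone Q|: x∈[0,8], y∈[4,6] → 8·2 = 16.
|zone P △ zone Q| = |zone P| + |zone Q| − 2·|zone P∩zone Q| = 16 + 48 − 32 = 32.00.

32.00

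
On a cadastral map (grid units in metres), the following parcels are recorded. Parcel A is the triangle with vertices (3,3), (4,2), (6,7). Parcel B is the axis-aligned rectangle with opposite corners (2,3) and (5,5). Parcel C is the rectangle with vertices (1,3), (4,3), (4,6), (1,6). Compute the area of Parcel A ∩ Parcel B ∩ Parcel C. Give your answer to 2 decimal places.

0.67

The intersection is the polygon with vertices (3,3), (4,4.333), (4,3).
By the shoelace formula its area is 0.67.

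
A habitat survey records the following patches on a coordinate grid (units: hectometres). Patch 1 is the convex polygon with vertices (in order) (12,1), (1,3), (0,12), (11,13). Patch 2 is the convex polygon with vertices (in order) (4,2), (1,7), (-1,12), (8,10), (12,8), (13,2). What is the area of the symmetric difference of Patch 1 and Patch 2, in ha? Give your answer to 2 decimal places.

40.19

|Patch 1| = 115, |Patch 2| = 89.5, |Patch 1∩Patch 2| = 82.1566.
|Patch 1 △ Patch 2| = |Patch 1| + |Patch 2| − 2·|Patch 1∩Patch 2| = 115 + 89.5 − 164.3133 = 40.19.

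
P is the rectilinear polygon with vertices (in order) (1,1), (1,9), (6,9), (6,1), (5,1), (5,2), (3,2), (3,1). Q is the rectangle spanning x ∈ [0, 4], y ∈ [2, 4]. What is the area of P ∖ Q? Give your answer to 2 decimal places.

32.00

|P| = 38, |P∩Q| = 6.
|P ∖ Q| = |P| − |P∩Q| = 38 − 6 = 32.00.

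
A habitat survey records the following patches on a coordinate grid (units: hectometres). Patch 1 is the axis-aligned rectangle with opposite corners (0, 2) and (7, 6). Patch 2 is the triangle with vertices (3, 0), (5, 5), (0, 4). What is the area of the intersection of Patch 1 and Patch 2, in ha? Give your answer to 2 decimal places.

9.20

The intersection is the polygon with vertices (1.5,2), (0,4), (5,5), (3.8,2).
By the shoelace formula its area is 9.20.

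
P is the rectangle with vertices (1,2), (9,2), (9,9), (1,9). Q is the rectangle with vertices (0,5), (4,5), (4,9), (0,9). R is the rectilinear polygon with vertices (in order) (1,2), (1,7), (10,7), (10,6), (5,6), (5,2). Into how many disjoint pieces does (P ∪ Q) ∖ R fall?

(P ∪ Q) ∖ R splits into 2 disjoint pieces (area 20, area 16).

2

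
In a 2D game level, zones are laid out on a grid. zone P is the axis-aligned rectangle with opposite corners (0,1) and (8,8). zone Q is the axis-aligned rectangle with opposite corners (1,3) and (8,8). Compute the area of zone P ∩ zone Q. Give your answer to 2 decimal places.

35.00

|zone P∩zone Q|: x∈[1,8], y∈[3,8] → 7·5 = 35.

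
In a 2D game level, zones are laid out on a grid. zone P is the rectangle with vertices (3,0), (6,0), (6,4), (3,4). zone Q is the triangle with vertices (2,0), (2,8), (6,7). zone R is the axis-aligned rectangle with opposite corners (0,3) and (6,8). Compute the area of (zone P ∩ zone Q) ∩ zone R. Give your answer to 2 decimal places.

The region (zone P ∩ zone Q) ∩ zone R is the polygon with vertices (4.286,4), (3.714,3), (3,3), (3,4).
By the shoelace formula its area is 1.00.

1.00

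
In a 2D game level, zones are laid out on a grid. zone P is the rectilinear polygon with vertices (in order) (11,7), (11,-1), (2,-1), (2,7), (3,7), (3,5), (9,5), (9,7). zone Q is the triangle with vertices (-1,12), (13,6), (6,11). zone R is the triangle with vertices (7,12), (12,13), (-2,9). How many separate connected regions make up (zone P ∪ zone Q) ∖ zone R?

2

(zone P ∪ zone Q) ∖ zone R splits into 2 disjoint pieces (area 70.5381, area 2.8).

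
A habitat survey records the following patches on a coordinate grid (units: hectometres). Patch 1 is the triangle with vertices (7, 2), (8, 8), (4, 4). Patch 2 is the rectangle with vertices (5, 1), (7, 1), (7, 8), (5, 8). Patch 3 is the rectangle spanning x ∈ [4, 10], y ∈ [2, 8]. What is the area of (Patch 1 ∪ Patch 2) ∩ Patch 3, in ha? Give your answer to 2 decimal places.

15.33

|Patch 1 ∪ Patch 2| = 17.3333.
|(Patch 1 ∪ Patch 2) ∩ Patch 3| = 15.33.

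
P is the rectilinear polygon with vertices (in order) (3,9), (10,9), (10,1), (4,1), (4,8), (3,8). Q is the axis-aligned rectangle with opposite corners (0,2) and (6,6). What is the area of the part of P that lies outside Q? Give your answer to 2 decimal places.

|P| = 49, |P∩Q| = 8.
|P ∖ Q| = |P| − |P∩Q| = 49 − 8 = 41.00.

41.00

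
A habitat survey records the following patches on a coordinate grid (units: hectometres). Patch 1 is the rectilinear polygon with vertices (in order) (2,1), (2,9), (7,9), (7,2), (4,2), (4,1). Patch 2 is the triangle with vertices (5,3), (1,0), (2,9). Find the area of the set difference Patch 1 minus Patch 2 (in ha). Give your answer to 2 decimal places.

24.67

|Patch 1| = 37, |Patch 1∩Patch 2| = 12.3333.
|Patch 1 ∖ Patch 2| = |Patch 1| − |Patch 1∩Patch 2| = 37 − 12.3333 = 24.67.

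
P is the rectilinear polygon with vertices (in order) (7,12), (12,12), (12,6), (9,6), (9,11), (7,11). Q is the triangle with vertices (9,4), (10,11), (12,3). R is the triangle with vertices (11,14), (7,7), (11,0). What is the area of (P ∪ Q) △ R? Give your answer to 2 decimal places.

22.61

|P ∪ Q| = 26.0893.
|(P ∪ Q) ∩ R| = 15.7381.
|(P ∪ Q) △ R| = 26.0893 + 28 − 31.4762 = 22.61.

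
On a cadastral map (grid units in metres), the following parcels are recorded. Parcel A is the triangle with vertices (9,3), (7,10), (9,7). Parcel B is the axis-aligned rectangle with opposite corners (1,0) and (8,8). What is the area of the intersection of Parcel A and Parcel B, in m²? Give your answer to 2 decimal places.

0.32

The intersection is the polygon with vertices (7.571,8), (8,8), (8,6.5).
By the shoelace formula its area is 0.32.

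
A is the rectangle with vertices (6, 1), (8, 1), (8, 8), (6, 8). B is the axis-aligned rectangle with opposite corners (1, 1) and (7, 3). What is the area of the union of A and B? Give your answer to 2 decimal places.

24.00

By inclusion–exclusion:
Individual areas: |A| = 14, |B| = 12.
|A∩B|: x∈[6,7], y∈[1,3] → 1·2 = 2.
|A ∪ B| = 26 − 2 = 24.00.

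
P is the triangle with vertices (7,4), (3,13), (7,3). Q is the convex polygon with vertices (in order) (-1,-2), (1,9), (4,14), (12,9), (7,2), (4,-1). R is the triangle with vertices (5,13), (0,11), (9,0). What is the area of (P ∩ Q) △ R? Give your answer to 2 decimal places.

|P ∩ Q| = 1.9966.
|(P ∩ Q) ∩ R| = 1.9896.
|(P ∩ Q) △ R| = 1.9966 + 36.5 − 3.9792 = 34.52.

34.52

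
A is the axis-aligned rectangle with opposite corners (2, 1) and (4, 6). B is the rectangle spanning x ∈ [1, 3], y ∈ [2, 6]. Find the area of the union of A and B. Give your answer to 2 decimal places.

By inclusion–exclusion:
Individual areas: |A| = 10, |B| = 8.
|A∩B|: x∈[2,3], y∈[2,6] → 1·4 = 4.
|A ∪ B| = 18 − 4 = 14.00.

14.00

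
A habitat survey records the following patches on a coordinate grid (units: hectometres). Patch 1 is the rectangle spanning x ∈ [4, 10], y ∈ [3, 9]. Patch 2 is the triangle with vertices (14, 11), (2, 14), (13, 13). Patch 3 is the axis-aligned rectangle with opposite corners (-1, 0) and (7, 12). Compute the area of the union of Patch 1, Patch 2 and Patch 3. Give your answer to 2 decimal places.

By inclusion–exclusion:
Individual areas: |Patch 1| = 36, |Patch 2| = 10.5, |Patch 3| = 96.
|Patch 1∩Patch 2| = 0.
|Patch 1∩Patch 3|: x∈[4,7], y∈[3,9] → 3·6 = 18.
|Patch 2∩Patch 3| = 0.
|Patch 1∩Patch 2∩Patch 3| = 0.
|Patch 1 ∪ Patch 2 ∪ Patch 3| = 142.5 − 18 + 0 = 124.50.

124.50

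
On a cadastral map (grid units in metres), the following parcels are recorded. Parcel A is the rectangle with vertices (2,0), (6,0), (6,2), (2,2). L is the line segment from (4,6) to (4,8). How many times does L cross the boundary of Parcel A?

The segment lies entirely outside Parcel A and never meets its boundary.

0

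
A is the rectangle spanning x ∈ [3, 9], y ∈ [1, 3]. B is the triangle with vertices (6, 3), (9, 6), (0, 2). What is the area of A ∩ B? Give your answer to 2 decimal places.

The intersection is the polygon with vertices (3,3), (6,3), (3,2.5).
By the shoelace formula its area is 0.75.

0.75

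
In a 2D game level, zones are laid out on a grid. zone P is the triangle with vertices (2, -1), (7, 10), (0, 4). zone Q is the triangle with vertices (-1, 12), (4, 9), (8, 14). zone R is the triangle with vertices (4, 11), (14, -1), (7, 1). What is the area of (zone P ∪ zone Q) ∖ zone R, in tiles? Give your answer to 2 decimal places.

39.92

|zone P ∪ zone Q| = 42.
|(zone P ∪ zone Q) ∩ zone R| = 2.0765.
|(zone P ∪ zone Q) ∖ zone R| = 42 − 2.0765 = 39.92.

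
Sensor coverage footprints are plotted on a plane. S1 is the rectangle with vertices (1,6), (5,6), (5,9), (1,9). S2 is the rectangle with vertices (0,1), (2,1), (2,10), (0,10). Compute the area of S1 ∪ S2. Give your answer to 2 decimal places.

27.00

By inclusion–exclusion:
Individual areas: |S1| = 12, |S2| = 18.
|S1∩S2|: x∈[1,2], y∈[6,9] → 1·3 = 3.
|S1 ∪ S2| = 30 − 3 = 27.00.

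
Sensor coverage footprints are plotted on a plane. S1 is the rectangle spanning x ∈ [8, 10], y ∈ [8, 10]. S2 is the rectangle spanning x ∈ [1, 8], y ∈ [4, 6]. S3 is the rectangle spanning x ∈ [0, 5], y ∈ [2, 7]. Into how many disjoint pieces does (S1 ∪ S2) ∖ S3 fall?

2

(S1 ∪ S2) ∖ S3 splits into 2 disjoint pieces (area 4, area 6).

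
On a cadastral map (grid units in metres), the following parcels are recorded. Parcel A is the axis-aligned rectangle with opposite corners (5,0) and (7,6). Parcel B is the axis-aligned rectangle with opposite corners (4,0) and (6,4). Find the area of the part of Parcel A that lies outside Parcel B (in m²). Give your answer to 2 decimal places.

8.00

|Parcel A∩Parcel B|: x∈[5,6], y∈[0,4] → 1·4 = 4.
|Parcel A| = 12.
|Parcel A ∖ Parcel B| = |Parcel A| − |Parcel A∩Parcel B| = 12 − 4 = 8.00.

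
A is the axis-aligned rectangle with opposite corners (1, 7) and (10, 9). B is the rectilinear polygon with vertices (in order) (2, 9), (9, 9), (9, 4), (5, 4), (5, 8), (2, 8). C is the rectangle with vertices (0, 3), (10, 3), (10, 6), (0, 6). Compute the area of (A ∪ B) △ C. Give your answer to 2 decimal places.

|A ∪ B| = 30.
|(A ∪ B) ∩ C| = 8.
|(A ∪ B) △ C| = 30 + 30 − 16 = 44.00.

44.00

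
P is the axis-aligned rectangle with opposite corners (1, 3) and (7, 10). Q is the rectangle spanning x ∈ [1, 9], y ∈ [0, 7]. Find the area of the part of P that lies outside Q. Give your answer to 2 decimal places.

18.00

|P∩Q|: x∈[1,7], y∈[3,7] → 6·4 = 24.
|P| = 42.
|P ∖ Q| = |P| − |P∩Q| = 42 − 24 = 18.00.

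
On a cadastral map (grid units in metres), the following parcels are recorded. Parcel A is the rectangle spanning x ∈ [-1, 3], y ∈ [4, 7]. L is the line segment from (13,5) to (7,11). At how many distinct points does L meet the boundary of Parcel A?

The segment lies entirely outside Parcel A and never meets its boundary.

0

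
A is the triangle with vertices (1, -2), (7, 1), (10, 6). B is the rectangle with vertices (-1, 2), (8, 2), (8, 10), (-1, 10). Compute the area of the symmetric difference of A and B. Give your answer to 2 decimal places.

77.21

|A| = 10.5, |B| = 72, |A∩B| = 2.6444.
|A △ B| = |A| + |B| − 2·|A∩B| = 10.5 + 72 − 5.2889 = 77.21.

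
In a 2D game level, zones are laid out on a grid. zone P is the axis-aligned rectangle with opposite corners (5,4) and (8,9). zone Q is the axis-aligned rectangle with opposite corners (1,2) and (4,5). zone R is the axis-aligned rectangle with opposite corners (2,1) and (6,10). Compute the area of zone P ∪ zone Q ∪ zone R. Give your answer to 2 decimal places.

By inclusion–exclusion:
Individual areas: |zone P| = 15, |zone Q| = 9, |zone R| = 36.
|zone P∩zone Q| = 0 (no overlap).
|zone P∩zone R|: x∈[5,6], y∈[4,9] → 1·5 = 5.
|zone Q∩zone R|: x∈[2,4], y∈[2,5] → 2·3 = 6.
|zone P∩zone Q∩zone R| = 0.
|zone P ∪ zone Q ∪ zone R| = 60 − 11 + 0 = 49.00.

49.00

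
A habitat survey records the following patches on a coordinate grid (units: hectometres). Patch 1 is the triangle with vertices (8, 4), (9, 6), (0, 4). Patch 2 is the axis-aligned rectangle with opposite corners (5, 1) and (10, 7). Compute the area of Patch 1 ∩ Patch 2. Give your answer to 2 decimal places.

5.22

The intersection is the polygon with vertices (9,6), (8,4), (5,4), (5,5.111).
By the shoelace formula its area is 5.22.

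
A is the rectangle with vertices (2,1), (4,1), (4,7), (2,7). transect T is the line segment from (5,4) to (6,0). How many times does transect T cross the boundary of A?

The segment lies entirely outside A and never meets its boundary.

0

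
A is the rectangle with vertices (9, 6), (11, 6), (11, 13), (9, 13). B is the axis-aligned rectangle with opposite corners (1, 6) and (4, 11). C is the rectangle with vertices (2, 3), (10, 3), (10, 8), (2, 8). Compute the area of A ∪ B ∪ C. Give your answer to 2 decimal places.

By inclusion–exclusion:
Individual areas: |A| = 14, |B| = 15, |C| = 40.
|A∩B| = 0 (no overlap).
|A∩C|: x∈[9,10], y∈[6,8] → 1·2 = 2.
|B∩C|: x∈[2,4], y∈[6,8] → 2·2 = 4.
|A∩B∩C| = 0.
|A ∪ B ∪ C| = 69 − 6 + 0 = 63.00.

63.00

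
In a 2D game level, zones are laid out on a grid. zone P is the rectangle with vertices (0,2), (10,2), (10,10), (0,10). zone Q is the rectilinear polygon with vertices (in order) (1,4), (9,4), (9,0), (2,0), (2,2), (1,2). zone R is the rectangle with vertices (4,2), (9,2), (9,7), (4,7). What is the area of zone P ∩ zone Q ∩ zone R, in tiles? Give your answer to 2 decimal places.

The intersection is the polygon with vertices (9,4), (9,2), (4,2), (4,4).
By the shoelace formula its area is 10.00.

10.00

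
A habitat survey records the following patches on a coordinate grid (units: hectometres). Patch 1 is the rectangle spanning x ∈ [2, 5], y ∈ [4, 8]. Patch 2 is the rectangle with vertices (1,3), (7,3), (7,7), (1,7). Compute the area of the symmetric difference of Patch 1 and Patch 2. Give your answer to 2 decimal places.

|Patch 1∩Patch 2|: x∈[2,5], y∈[4,7] → 3·3 = 9.
|Patch 1 △ Patch 2| = |Patch 1| + |Patch 2| − 2·|Patch 1∩Patch 2| = 12 + 24 − 18 = 18.00.

18.00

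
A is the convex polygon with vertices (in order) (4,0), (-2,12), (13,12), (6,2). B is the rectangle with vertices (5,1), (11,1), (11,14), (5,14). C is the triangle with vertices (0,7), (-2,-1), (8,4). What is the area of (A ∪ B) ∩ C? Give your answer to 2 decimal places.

The region (A ∪ B) ∩ C is the polygon with vertices (0.615,6.769), (8,4), (3.2,1.6).
By the shoelace formula its area is 15.51.

15.51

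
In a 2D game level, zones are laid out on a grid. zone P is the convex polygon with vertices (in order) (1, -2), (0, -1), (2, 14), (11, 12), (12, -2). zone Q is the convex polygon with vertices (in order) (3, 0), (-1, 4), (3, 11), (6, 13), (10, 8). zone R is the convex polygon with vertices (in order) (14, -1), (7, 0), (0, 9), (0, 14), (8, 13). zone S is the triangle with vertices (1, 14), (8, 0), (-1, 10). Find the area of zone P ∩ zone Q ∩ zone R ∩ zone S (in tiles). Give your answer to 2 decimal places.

14.10

The intersection is the polygon with vertices (5.465,2.817), (1.148,7.613), (1.174,7.804), (2.733,10.533), (6.182,3.636).
By the shoelace formula its area is 14.10.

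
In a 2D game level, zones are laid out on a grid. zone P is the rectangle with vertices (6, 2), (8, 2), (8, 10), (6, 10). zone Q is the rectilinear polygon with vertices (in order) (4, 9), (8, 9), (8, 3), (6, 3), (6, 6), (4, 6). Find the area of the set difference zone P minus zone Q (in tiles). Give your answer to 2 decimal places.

|zone P| = 16, |zone P∩zone Q| = 12.
|zone P ∖ zone Q| = |zone P| − |zone P∩zone Q| = 16 − 12 = 4.00.

4.00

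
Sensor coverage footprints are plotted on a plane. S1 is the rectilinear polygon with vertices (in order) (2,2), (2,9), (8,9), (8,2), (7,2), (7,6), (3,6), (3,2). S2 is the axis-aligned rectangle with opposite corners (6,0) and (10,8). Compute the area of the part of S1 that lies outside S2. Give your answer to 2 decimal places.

18.00

|S1| = 26, |S1∩S2| = 8.
|S1 ∖ S2| = |S1| − |S1∩S2| = 26 − 8 = 18.00.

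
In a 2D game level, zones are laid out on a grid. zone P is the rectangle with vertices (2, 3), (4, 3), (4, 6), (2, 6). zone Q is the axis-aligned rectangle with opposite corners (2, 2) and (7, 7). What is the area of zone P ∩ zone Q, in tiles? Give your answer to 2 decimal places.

6.00

|zone P∩zone Q|: x∈[2,4], y∈[3,6] → 2·3 = 6.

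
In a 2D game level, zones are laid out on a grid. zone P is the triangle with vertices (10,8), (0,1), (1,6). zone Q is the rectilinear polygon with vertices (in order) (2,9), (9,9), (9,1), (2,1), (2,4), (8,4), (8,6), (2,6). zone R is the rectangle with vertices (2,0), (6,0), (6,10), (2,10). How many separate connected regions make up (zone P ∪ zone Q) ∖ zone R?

2

(zone P ∪ zone Q) ∖ zone R splits into 2 disjoint pieces (area 20.696, area 6.2111).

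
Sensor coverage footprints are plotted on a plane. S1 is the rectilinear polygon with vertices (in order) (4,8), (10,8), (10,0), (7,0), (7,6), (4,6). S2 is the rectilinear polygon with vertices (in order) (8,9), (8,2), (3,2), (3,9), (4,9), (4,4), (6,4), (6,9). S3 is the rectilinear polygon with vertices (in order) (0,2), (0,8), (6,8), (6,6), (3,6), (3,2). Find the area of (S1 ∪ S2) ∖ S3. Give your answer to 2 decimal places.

|S1 ∪ S2| = 47.
|(S1 ∪ S2) ∩ S3| = 6.
|(S1 ∪ S2) ∖ S3| = 47 − 6 = 41.00.

41.00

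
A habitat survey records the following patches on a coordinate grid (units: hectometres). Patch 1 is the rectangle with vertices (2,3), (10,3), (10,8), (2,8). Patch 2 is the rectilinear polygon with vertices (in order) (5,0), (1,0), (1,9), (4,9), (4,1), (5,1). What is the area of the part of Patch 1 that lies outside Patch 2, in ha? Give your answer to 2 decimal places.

30.00

|Patch 1| = 40, |Patch 1∩Patch 2| = 10.
|Patch 1 ∖ Patch 2| = |Patch 1| − |Patch 1∩Patch 2| = 40 − 10 = 30.00.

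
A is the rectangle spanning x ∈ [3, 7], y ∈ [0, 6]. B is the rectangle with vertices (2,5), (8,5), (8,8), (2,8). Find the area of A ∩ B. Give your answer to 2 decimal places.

4.00

|A∩B|: x∈[3,7], y∈[5,6] → 4·1 = 4.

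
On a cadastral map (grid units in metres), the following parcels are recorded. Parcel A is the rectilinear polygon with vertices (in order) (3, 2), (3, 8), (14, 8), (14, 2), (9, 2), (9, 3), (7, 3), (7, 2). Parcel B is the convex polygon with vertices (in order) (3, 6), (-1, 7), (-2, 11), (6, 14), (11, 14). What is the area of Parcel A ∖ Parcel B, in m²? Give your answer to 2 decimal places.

62.00

|Parcel A| = 64, |Parcel A∩Parcel B| = 2.
|Parcel A ∖ Parcel B| = |Parcel A| − |Parcel A∩Parcel B| = 64 − 2 = 62.00.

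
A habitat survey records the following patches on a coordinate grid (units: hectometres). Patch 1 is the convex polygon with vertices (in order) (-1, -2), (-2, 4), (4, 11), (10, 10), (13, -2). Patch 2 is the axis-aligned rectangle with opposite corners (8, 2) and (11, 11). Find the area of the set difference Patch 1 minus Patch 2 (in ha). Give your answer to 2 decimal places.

124.67

|Patch 1| = 147, |Patch 1∩Patch 2| = 22.3333.
|Patch 1 ∖ Patch 2| = |Patch 1| − |Patch 1∩Patch 2| = 147 − 22.3333 = 124.67.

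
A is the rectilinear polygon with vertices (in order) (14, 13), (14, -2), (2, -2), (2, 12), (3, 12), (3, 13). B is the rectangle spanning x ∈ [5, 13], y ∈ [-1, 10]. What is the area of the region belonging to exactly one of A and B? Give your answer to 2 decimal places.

91.00

|A| = 179, |B| = 88, |A∩B| = 88.
|A △ B| = |A| + |B| − 2·|A∩B| = 179 + 88 − 176 = 91.00.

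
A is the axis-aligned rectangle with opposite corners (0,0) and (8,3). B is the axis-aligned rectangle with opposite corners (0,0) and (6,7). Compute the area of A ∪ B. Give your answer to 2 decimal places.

48.00

By inclusion–exclusion:
Individual areas: |A| = 24, |B| = 42.
|A∩B|: x∈[0,6], y∈[0,3] → 6·3 = 18.
|A ∪ B| = 66 − 18 = 48.00.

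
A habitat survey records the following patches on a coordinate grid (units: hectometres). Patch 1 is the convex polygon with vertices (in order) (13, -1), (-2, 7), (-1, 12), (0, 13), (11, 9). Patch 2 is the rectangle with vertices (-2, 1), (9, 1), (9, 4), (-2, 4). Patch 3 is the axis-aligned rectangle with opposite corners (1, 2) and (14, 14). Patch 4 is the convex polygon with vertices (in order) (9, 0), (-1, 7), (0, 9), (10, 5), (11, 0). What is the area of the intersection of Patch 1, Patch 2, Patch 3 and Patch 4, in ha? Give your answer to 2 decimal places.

The intersection is the polygon with vertices (9,2), (7.375,2), (3.625,4), (9,4).
By the shoelace formula its area is 7.00.

7.00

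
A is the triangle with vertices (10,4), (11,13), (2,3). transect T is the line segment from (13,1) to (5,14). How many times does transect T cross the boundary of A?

The segment meets the boundary at (7.802,9.447), (10.176,5.588).

2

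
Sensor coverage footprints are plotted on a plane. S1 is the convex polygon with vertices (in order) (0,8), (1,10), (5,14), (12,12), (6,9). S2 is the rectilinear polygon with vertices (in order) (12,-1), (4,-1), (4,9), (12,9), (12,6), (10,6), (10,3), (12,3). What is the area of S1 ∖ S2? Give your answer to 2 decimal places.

|S1| = 34, |S1∩S2| = 0.3333.
|S1 ∖ S2| = |S1| − |S1∩S2| = 34 − 0.3333 = 33.67.

33.67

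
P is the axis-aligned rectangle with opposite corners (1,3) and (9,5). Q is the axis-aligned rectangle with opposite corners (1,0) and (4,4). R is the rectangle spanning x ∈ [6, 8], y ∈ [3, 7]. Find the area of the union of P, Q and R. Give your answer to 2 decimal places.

29.00

By inclusion–exclusion:
Individual areas: |P| = 16, |Q| = 12, |R| = 8.
|P∩Q|: x∈[1,4], y∈[3,4] → 3·1 = 3.
|P∩R|: x∈[6,8], y∈[3,5] → 2·2 = 4.
|Q∩R| = 0 (no overlap).
|P∩Q∩R| = 0.
|P ∪ Q ∪ R| = 36 − 7 + 0 = 29.00.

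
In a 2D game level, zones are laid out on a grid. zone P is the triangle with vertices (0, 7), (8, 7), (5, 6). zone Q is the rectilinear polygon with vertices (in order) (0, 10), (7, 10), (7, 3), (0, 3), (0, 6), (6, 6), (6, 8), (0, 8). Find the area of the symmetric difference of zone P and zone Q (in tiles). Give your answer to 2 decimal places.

40.00

|zone P| = 4, |zone Q| = 37, |zone P∩zone Q| = 0.5.
|zone P △ zone Q| = |zone P| + |zone Q| − 2·|zone P∩zone Q| = 4 + 37 − 1 = 40.00.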